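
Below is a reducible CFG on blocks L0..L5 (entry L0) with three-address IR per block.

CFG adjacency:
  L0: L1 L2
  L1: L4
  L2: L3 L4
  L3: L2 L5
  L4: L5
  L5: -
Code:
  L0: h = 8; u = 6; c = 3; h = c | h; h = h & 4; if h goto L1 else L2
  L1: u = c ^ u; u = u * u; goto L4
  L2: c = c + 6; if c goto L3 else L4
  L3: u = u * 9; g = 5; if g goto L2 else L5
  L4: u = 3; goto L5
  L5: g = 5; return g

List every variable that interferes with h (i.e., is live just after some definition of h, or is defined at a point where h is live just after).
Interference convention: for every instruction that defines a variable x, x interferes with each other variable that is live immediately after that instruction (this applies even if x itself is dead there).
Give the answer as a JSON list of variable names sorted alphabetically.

Block summaries:
  L0: {c,h,u} / ∅
  L1: {u} / {c,u}
  L2: {c} / {c}
  L3: {g,u} / {u}
  L4: {u} / ∅
  L5: {g} / ∅

Backward fixpoint:
  L0 li=∅ lo={c,u}
  L1 li={c,u} lo=∅
  L2 li={c,u} lo={c,u}
  L3 li={c,u} lo={c,u}
  L4 li=∅ lo=∅
  L5 li=∅ lo=∅

Conflict graph:
  c↔{g,h,u}
  g↔{c,u}
  h↔{c,u}
  u↔{c,g,h}

N(h) = ["c", "u"]

Answer: ["c", "u"]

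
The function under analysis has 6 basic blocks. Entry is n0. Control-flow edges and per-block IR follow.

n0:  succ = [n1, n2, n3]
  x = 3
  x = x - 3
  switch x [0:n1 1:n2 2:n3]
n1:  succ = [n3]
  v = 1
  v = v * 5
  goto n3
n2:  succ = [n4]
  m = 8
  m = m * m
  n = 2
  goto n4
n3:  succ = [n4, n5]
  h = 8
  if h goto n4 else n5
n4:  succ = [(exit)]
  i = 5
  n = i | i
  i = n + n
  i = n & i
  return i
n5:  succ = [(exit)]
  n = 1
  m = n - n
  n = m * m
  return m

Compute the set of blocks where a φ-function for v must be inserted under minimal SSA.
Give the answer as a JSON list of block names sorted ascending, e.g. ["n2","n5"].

Answer: ["n3", "n4"]

Working:
idom tree: n1←n0 n2←n0 n3←n0 n4←n0 n5←n3
Join-block Dom:
  n3: preds {n0,n1}: {n0} ∩ {n0,n1} = {n0}; idom=n0
  n4: preds {n2,n3}: {n0,n2} ∩ {n0,n3} = {n0}; idom=n0

Frontier:
  n3←n0: walk · to n0
  n3←n1: walk n1 to n0
  n4←n2: walk n2 to n0
  n4←n3: walk n3 to n0
  n0: DF=∅
  n1: DF={n3}
  n2: DF={n4}
  n3: DF={n4}
  n4: DF=∅
  n5: DF=∅

φ for v: defs {n1}
  DF⁺ = {n3,n4}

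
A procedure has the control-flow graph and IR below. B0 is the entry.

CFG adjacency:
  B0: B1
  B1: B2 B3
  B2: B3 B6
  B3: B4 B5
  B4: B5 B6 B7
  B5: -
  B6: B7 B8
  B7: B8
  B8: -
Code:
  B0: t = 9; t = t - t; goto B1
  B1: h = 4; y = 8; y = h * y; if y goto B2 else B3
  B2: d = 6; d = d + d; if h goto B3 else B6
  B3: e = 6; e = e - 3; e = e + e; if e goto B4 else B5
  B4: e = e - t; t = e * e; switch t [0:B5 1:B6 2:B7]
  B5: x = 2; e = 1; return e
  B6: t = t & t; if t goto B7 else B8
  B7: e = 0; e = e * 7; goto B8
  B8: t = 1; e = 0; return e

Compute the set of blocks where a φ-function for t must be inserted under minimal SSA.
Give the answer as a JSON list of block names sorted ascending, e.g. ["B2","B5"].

Answer: ["B5", "B6", "B7", "B8"]

Analysis:
idom tree: B1←B0 B2←B1 B3←B1 B4←B3 B5←B3 B6←B1 B7←B1 B8←B1
Join-block Dom:
  B3: preds {B1,B2}: {B0,B1} ∩ {B0,B1,B2} = {B0,B1}; idom=B1
  B5: preds {B3,B4}: {B0,B1,B3} ∩ {B0,B1,B3,B4} = {B0,B1,B3}; idom=B3
  B6: preds {B2,B4}: {B0,B1,B2} ∩ {B0,B1,B3,B4} = {B0,B1}; idom=B1
  B7: preds {B4,B6}: {B0,B1,B3,B4} ∩ {B0,B1,B6} = {B0,B1}; idom=B1
  B8: preds {B6,B7}: {B0,B1,B6} ∩ {B0,B1,B7} = {B0,B1}; idom=B1

DF walk-up:
  B3←B1: walk · to B1
  B3←B2: walk B2 to B1
  B5←B3: walk · to B3
  B5←B4: walk B4 to B3
  B6←B2: walk B2 to B1
  B6←B4: walk B4→B3 to B1
  B7←B4: walk B4→B3 to B1
  B7←B6: walk B6 to B1
  B8←B6: walk B6 to B1
  B8←B7: walk B7 to B1
  B0: DF=∅
  B1: DF=∅
  B2: DF={B3,B6}
  B3: DF={B6,B7}
  B4: DF={B5,B6,B7}
  B5: DF=∅
  B6: DF={B7,B8}
  B7: DF={B8}
  B8: DF=∅

φ for t: defs {B0,B4,B6,B8}
  DF⁺ = {B5,B6,B7,B8}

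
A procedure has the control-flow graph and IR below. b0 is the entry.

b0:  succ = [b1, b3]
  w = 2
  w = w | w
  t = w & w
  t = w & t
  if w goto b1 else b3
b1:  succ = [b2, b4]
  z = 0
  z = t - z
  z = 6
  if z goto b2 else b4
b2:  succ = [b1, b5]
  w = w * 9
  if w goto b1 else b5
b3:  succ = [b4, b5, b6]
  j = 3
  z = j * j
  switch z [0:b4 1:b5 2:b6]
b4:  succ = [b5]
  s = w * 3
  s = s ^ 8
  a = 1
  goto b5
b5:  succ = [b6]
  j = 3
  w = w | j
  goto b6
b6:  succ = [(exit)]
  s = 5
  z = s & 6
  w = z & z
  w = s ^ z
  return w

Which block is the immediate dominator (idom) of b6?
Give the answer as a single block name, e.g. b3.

Answer: b0

Working:
idom tree: b1←b0 b2←b1 b3←b0 b4←b0 b5←b0 b6←b0
Dom∩ at merges:
  b1: preds {b0,b2}: {b0} ∩ {b0,b1,b2} = {b0}; idom=b0
  b4: preds {b1,b3}: {b0,b1} ∩ {b0,b3} = {b0}; idom=b0
  b5: preds {b2,b3,b4}: {b0,b1,b2} ∩ {b0,b3} ∩ {b0,b4} = {b0}; idom=b0
  b6: preds {b3,b5}: {b0,b3} ∩ {b0,b5} = {b0}; idom=b0

idom(b6) = b0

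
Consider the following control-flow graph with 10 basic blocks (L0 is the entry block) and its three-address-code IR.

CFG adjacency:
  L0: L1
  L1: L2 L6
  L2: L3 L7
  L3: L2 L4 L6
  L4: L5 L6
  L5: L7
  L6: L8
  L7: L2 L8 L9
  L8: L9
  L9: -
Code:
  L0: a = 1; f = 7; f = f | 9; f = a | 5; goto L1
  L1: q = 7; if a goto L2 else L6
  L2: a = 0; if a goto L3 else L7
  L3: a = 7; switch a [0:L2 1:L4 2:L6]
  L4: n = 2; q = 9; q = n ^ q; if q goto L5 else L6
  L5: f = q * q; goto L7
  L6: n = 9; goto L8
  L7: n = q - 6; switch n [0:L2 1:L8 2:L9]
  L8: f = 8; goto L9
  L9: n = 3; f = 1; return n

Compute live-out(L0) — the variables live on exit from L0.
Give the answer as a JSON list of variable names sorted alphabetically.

def/use:
  L0 def {a,f} use ∅
  L1 def {q} use {a}
  L2 def {a} use ∅
  L3 def {a} use ∅
  L4 def {n,q} use ∅
  L5 def {f} use {q}
  L6 def {n} use ∅
  L7 def {n} use {q}
  L8 def {f} use ∅
  L9 def {f,n} use ∅

Liveness:
  L0 li=∅ lo={a}
  L1 li={a} lo={q}
  L2 li={q} lo={q}
  L3 li={q} lo={q}
  L4 li=∅ lo={q}
  L5 li={q} lo={q}
  L6 li=∅ lo=∅
  L7 li={q} lo={q}
  L8 li=∅ lo=∅
  L9 li=∅ lo=∅

live-out(L0) = ["a"]

Answer: ["a"]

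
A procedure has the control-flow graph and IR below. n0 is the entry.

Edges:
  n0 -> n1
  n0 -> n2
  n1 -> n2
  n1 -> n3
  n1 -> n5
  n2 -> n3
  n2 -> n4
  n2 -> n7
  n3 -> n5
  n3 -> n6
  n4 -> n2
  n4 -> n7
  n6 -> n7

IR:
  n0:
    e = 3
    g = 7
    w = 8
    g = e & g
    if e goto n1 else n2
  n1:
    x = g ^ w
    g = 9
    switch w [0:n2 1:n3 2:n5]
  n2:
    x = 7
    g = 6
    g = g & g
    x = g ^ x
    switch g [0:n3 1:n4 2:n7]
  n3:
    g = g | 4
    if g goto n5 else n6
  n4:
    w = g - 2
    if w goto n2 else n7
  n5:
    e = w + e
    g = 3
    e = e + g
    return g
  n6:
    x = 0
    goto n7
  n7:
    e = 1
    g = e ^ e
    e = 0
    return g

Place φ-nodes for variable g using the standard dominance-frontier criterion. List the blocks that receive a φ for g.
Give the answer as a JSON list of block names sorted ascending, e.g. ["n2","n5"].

Answer: ["n2", "n3", "n5", "n7"]

Derivation:
idom tree: n1←n0 n2←n0 n3←n0 n4←n2 n5←n0 n6←n3 n7←n0
Join-block Dom:
  n2: preds {n0,n1,n4}: {n0} ∩ {n0,n1} ∩ {n0,n2,n4} = {n0}; idom=n0
  n3: preds {n1,n2}: {n0,n1} ∩ {n0,n2} = {n0}; idom=n0
  n5: preds {n1,n3}: {n0,n1} ∩ {n0,n3} = {n0}; idom=n0
  n7: preds {n2,n4,n6}: {n0,n2} ∩ {n0,n2,n4} ∩ {n0,n3,n6} = {n0}; idom=n0

DF derivation:
  n2←n0: walk · to n0
  n2←n1: walk n1 to n0
  n2←n4: walk n4→n2 to n0
  n3←n1: walk n1 to n0
  n3←n2: walk n2 to n0
  n5←n1: walk n1 to n0
  n5←n3: walk n3 to n0
  n7←n2: walk n2 to n0
  n7←n4: walk n4→n2 to n0
  n7←n6: walk n6→n3 to n0
  n0: DF=∅
  n1: DF={n2,n3,n5}
  n2: DF={n2,n3,n7}
  n3: DF={n5,n7}
  n4: DF={n2,n7}
  n5: DF=∅
  n6: DF={n7}
  n7: DF=∅

φ for g: defs {n0,n1,n2,n3,n5,n7}
  DF⁺ = {n2,n3,n5,n7}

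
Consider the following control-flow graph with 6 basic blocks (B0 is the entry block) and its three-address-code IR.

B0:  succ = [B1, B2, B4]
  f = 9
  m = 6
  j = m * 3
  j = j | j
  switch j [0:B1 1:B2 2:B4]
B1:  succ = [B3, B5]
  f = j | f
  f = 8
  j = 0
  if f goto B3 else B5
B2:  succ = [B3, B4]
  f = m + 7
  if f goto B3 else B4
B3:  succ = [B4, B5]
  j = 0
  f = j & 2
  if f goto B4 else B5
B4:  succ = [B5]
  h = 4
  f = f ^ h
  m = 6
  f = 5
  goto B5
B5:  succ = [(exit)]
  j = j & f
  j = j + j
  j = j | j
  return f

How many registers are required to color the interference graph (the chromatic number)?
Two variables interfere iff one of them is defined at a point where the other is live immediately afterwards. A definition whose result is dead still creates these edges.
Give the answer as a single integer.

Answer: 3

Working:
Block summaries:
  B0 def {f,j,m} use ∅
  B1 def {f,j} use {f,j}
  B2 def {f} use {m}
  B3 def {f,j} use ∅
  B4 def {f,h,m} use {f}
  B5 def {j} use {f,j}

Liveness:
  B0 li=∅ lo={f,j,m}
  B1 li={f,j} lo={f,j}
  B2 li={j,m} lo={f,j}
  B3 li=∅ lo={f,j}
  B4 li={f,j} lo={f,j}
  B5 li={f,j} lo=∅

Interfere edges:
  f↔{h,j,m}
  h↔{f,j}
  j↔{f,h,m}
  m↔{f,j}

Colouring:
  {f,h,j} pairwise interfere (3-clique) ⇒ χ ≥ 3
  3-colouring: R0={f}  R1={j}  R2={h,m}
  χ = 3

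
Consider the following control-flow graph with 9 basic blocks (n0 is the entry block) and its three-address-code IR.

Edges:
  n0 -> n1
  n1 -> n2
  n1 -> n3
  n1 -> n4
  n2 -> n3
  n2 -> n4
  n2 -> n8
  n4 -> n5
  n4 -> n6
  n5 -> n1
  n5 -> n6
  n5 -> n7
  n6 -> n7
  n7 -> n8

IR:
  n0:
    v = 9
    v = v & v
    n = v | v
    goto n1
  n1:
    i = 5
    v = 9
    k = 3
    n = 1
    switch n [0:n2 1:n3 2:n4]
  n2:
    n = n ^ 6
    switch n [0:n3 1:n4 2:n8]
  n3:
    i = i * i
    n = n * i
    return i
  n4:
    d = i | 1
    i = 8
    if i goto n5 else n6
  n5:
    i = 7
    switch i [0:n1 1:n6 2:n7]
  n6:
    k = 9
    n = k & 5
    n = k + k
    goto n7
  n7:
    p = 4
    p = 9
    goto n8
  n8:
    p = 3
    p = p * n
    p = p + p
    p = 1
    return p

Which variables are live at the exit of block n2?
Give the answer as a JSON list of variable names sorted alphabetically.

Answer: ["i", "n"]

Working:
def/use:
  n0: def={n,v} ue=∅
  n1: def={i,k,n,v} ue=∅
  n2: def={n} ue={n}
  n3: def={i,n} ue={i,n}
  n4: def={d,i} ue={i}
  n5: def={i} ue=∅
  n6: def={k,n} ue=∅
  n7: def={p} ue=∅
  n8: def={p} ue={n}

Backward fixpoint:
  n0 li=∅ lo=∅
  n1 li=∅ lo={i,n}
  n2 li={i,n} lo={i,n}
  n3 li={i,n} lo=∅
  n4 li={i,n} lo={n}
  n5 li={n} lo={n}
  n6 li=∅ lo={n}
  n7 li={n} lo={n}
  n8 li={n} lo=∅

live-out(n2) = ["i", "n"]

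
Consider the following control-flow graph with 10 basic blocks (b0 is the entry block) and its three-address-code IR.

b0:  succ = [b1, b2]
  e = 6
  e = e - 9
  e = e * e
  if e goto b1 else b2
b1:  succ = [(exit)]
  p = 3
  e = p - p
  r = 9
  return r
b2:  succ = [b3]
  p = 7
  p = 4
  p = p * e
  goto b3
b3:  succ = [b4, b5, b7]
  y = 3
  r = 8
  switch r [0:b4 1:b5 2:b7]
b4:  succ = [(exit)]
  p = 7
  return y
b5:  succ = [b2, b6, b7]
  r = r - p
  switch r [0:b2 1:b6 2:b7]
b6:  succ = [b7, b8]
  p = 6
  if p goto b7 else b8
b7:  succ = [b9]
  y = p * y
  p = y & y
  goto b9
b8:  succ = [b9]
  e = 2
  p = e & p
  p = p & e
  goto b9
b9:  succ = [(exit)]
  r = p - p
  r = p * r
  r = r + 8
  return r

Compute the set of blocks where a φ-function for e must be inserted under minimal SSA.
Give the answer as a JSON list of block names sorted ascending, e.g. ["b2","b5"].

idom tree: b1←b0 b2←b0 b3←b2 b4←b3 b5←b3 b6←b5 b7←b3 b8←b6 b9←b3
Dom at joins:
  b2: preds {b0,b5}: {b0} ∩ {b0,b2,b3,b5} = {b0}; idom=b0
  b7: preds {b3,b5,b6}: {b0,b2,b3} ∩ {b0,b2,b3,b5} ∩ {b0,b2,b3,b5,b6} = {b0,b2,b3}; idom=b3
  b9: preds {b7,b8}: {b0,b2,b3,b7} ∩ {b0,b2,b3,b5,b6,b8} = {b0,b2,b3}; idom=b3

DF walk-up:
  b2←b0: walk · to b0
  b2←b5: walk b5→b3→b2 to b0
  b7←b3: walk · to b3
  b7←b5: walk b5 to b3
  b7←b6: walk b6→b5 to b3
  b9←b7: walk b7 to b3
  b9←b8: walk b8→b6→b5 to b3
  DF(b0)=∅
  DF(b1)=∅
  DF(b2)={b2}
  DF(b3)={b2}
  DF(b4)=∅
  DF(b5)={b2,b7,b9}
  DF(b6)={b7,b9}
  DF(b7)={b9}
  DF(b8)={b9}
  DF(b9)=∅

φ for e: defs {b0,b1,b8}
  DF⁺ = {b9}

Answer: ["b9"]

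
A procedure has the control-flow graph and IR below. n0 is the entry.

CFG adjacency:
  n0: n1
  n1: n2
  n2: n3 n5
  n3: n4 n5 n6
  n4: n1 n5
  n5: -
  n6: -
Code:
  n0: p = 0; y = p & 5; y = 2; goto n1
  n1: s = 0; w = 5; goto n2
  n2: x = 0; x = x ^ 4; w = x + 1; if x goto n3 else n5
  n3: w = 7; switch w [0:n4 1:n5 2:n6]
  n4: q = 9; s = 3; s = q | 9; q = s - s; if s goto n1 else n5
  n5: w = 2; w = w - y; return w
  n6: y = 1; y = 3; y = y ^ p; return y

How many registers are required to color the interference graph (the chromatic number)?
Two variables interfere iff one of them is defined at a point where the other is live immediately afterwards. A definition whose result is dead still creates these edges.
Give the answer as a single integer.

Per-block:
  n0: def={p,y} ue=∅
  n1: def={s,w} ue=∅
  n2: def={w,x} ue=∅
  n3: def={w} ue=∅
  n4: def={q,s} ue=∅
  n5: def={w} ue={y}
  n6: def={y} ue={p}

Live sets:
  live n0: ∅→{p,y}
  live n1: {p,y}→{p,y}
  live n2: {p,y}→{p,y}
  live n3: {p,y}→{p,y}
  live n4: {p,y}→{p,y}
  live n5: {y}→∅
  live n6: {p}→∅

Interfere edges:
  p — {q,s,w,x,y}
  q — {p,s,y}
  s — {p,q,y}
  w — {p,x,y}
  x — {p,w,y}
  y — {p,q,s,w,x}

Chromatic number:
  {p,q,s,y} pairwise interfere (4-clique) ⇒ χ ≥ 4
  assign p→c0 q→c2 s→c3 w→c2 x→c3 y→c1 — no edge inside a register ⇒ χ ≤ 4
  χ = 4

Answer: 4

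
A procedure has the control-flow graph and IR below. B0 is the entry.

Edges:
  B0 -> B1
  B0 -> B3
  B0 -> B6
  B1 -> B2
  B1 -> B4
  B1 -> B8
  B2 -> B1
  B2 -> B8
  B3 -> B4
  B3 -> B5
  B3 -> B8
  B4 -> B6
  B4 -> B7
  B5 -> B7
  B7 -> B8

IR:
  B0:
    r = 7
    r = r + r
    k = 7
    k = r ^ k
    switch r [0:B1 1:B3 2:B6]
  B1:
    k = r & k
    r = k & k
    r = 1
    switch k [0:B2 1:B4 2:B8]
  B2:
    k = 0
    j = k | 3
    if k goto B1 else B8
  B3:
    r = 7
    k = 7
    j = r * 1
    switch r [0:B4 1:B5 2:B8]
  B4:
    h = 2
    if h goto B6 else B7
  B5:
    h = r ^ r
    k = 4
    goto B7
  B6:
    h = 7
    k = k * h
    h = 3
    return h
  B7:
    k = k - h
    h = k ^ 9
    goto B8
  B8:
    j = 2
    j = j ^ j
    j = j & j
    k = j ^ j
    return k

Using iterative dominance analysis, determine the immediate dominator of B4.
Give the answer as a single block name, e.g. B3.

Answer: B0

Analysis:
idom tree: B1←B0 B2←B1 B3←B0 B4←B0 B5←B3 B6←B0 B7←B0 B8←B0
Dom∩ at merges:
  B1: preds {B0,B2}: {B0} ∩ {B0,B1,B2} = {B0}; idom=B0
  B4: preds {B1,B3}: {B0,B1} ∩ {B0,B3} = {B0}; idom=B0
  B6: preds {B0,B4}: {B0} ∩ {B0,B4} = {B0}; idom=B0
  B7: preds {B4,B5}: {B0,B4} ∩ {B0,B3,B5} = {B0}; idom=B0
  B8: preds {B1,B2,B3,B7}: {B0,B1} ∩ {B0,B1,B2} ∩ {B0,B3} ∩ {B0,B7} = {B0}; idom=B0

idom(B4) = B0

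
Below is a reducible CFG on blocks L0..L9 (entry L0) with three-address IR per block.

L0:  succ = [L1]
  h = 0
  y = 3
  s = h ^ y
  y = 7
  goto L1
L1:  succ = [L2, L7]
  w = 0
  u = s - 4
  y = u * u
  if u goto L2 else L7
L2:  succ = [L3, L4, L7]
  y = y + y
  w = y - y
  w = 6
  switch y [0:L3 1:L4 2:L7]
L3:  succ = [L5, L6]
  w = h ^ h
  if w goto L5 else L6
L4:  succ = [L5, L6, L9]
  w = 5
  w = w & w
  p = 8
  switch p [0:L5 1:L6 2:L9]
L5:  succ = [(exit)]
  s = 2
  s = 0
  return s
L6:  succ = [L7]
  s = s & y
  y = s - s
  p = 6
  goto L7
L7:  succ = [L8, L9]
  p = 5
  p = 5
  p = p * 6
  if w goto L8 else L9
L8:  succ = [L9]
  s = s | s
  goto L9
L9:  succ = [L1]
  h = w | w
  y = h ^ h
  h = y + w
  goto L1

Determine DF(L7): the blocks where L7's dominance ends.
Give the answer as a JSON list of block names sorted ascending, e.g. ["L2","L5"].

Answer: ["L9"]

Derivation:
idom tree: L1←L0 L2←L1 L3←L2 L4←L2 L5←L2 L6←L2 L7←L1 L8←L7 L9←L1
Dom at joins:
  L1: preds {L0,L9}: {L0} ∩ {L0,L1,L9} = {L0}; idom=L0
  L5: preds {L3,L4}: {L0,L1,L2,L3} ∩ {L0,L1,L2,L4} = {L0,L1,L2}; idom=L2
  L6: preds {L3,L4}: {L0,L1,L2,L3} ∩ {L0,L1,L2,L4} = {L0,L1,L2}; idom=L2
  L7: preds {L1,L2,L6}: {L0,L1} ∩ {L0,L1,L2} ∩ {L0,L1,L2,L6} = {L0,L1}; idom=L1
  L9: preds {L4,L7,L8}: {L0,L1,L2,L4} ∩ {L0,L1,L7} ∩ {L0,L1,L7,L8} = {L0,L1}; idom=L1

DF walk-up:
  L1←L0: walk · to L0
  L1←L9: walk L9→L1 to L0
  L5←L3: walk L3 to L2
  L5←L4: walk L4 to L2
  L6←L3: walk L3 to L2
  L6←L4: walk L4 to L2
  L7←L1: walk · to L1
  L7←L2: walk L2 to L1
  L7←L6: walk L6→L2 to L1
  L9←L4: walk L4→L2 to L1
  L9←L7: walk L7 to L1
  L9←L8: walk L8→L7 to L1
  L0: DF=∅
  L1: DF={L1}
  L2: DF={L7,L9}
  L3: DF={L5,L6}
  L4: DF={L5,L6,L9}
  L5: DF=∅
  L6: DF={L7}
  L7: DF={L9}
  L8: DF={L9}
  L9: DF={L1}

DF(L7) = ["L9"]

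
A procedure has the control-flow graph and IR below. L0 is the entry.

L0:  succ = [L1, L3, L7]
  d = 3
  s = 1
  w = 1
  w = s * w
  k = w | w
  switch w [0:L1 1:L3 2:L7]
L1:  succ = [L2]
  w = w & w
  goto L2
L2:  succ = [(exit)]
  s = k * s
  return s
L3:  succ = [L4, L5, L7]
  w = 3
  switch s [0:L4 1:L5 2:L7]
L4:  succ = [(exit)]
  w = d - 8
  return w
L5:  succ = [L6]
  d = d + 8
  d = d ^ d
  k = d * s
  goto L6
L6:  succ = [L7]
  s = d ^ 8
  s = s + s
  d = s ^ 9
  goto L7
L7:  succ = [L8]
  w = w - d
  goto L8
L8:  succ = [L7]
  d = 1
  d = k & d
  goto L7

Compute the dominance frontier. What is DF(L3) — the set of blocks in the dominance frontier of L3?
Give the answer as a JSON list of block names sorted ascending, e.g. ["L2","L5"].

Answer: ["L7"]

Analysis:
idom tree: L1←L0 L2←L1 L3←L0 L4←L3 L5←L3 L6←L5 L7←L0 L8←L7
Dom∩ at merges:
  L7: preds {L0,L3,L6,L8}: {L0} ∩ {L0,L3} ∩ {L0,L3,L5,L6} ∩ {L0,L7,L8} = {L0}; idom=L0

DF walk-up:
  join L7 pred L0: · stop@L0
  join L7 pred L3: L3 stop@L0
  join L7 pred L6: L6→L5→L3 stop@L0
  join L7 pred L8: L8→L7 stop@L0
  L0 → ∅
  L1 → ∅
  L2 → ∅
  L3 → {L7}
  L4 → ∅
  L5 → {L7}
  L6 → {L7}
  L7 → {L7}
  L8 → {L7}

DF(L3) = ["L7"]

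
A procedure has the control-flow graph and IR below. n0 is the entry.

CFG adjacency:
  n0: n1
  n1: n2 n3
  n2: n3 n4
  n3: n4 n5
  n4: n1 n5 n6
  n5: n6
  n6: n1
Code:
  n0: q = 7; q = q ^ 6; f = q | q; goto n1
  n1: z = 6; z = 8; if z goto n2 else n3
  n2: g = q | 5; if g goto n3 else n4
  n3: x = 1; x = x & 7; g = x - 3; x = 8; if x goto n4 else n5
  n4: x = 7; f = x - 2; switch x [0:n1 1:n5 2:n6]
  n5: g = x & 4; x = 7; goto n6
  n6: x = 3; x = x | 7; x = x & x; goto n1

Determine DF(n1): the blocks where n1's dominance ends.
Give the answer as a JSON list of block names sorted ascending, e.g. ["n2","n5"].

Answer: ["n1"]

Derivation:
idom tree: n1←n0 n2←n1 n3←n1 n4←n1 n5←n1 n6←n1
Join-block Dom:
  n1: preds {n0,n4,n6}: {n0} ∩ {n0,n1,n4} ∩ {n0,n1,n6} = {n0}; idom=n0
  n3: preds {n1,n2}: {n0,n1} ∩ {n0,n1,n2} = {n0,n1}; idom=n1
  n4: preds {n2,n3}: {n0,n1,n2} ∩ {n0,n1,n3} = {n0,n1}; idom=n1
  n5: preds {n3,n4}: {n0,n1,n3} ∩ {n0,n1,n4} = {n0,n1}; idom=n1
  n6: preds {n4,n5}: {n0,n1,n4} ∩ {n0,n1,n5} = {n0,n1}; idom=n1

DF walk-up:
  join n1 pred n0: · stop@n0
  join n1 pred n4: n4→n1 stop@n0
  join n1 pred n6: n6→n1 stop@n0
  join n3 pred n1: · stop@n1
  join n3 pred n2: n2 stop@n1
  join n4 pred n2: n2 stop@n1
  join n4 pred n3: n3 stop@n1
  join n5 pred n3: n3 stop@n1
  join n5 pred n4: n4 stop@n1
  join n6 pred n4: n4 stop@n1
  join n6 pred n5: n5 stop@n1
  DF(n0)=∅
  DF(n1)={n1}
  DF(n2)={n3,n4}
  DF(n3)={n4,n5}
  DF(n4)={n1,n5,n6}
  DF(n5)={n6}
  DF(n6)={n1}

DF(n1) = ["n1"]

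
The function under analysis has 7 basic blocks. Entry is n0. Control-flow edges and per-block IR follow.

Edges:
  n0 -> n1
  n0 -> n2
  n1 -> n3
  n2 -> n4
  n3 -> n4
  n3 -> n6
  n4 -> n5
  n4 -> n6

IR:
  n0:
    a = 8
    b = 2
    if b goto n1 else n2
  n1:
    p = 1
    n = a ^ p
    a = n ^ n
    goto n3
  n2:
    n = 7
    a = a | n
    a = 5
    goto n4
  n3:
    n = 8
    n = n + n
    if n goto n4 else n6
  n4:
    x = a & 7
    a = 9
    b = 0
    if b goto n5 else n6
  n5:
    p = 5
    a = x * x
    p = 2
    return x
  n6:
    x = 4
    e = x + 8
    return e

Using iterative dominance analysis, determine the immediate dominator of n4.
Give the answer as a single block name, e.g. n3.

idom tree: n1←n0 n2←n0 n3←n1 n4←n0 n5←n4 n6←n0
Dom∩ at merges:
  n4: preds {n2,n3}: {n0,n2} ∩ {n0,n1,n3} = {n0}; idom=n0
  n6: preds {n3,n4}: {n0,n1,n3} ∩ {n0,n4} = {n0}; idom=n0

idom(n4) = n0

Answer: n0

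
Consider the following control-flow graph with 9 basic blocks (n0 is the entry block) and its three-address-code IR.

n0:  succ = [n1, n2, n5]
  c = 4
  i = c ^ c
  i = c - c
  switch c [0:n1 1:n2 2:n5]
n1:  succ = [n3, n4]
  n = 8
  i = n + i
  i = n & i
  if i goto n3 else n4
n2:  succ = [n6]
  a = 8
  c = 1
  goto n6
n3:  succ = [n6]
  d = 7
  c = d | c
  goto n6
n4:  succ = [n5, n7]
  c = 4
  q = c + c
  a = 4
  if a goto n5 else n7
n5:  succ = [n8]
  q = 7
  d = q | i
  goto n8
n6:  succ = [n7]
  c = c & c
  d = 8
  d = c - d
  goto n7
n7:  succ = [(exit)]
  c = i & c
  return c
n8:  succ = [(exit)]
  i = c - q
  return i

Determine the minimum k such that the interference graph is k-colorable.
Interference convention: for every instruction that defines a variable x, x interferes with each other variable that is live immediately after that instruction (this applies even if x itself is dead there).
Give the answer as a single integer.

Answer: 4

Working:
def/use:
  n0 def {c,i} use ∅
  n1 def {i,n} use {i}
  n2 def {a,c} use ∅
  n3 def {c,d} use {c}
  n4 def {a,c,q} use ∅
  n5 def {d,q} use {i}
  n6 def {c,d} use {c}
  n7 def {c} use {c,i}
  n8 def {i} use {c,q}

Backward fixpoint:
  n0: in=∅ out={c,i}
  n1: in={c,i} out={c,i}
  n2: in={i} out={c,i}
  n3: in={c,i} out={c,i}
  n4: in={i} out={c,i}
  n5: in={c,i} out={c,q}
  n6: in={c,i} out={c,i}
  n7: in={c,i} out=∅
  n8: in={c,q} out=∅

Interference:
  a: {c,i}
  c: {a,d,i,n,q}
  d: {c,i,q}
  i: {a,c,d,n,q}
  n: {c,i}
  q: {c,d,i}

Colouring:
  lower bound: {c,d,i,q} mutually conflict ⇒ χ ≥ 4
  4-colouring: c0={c}  c1={i}  c2={a,d,n}  c3={q}
  χ = 4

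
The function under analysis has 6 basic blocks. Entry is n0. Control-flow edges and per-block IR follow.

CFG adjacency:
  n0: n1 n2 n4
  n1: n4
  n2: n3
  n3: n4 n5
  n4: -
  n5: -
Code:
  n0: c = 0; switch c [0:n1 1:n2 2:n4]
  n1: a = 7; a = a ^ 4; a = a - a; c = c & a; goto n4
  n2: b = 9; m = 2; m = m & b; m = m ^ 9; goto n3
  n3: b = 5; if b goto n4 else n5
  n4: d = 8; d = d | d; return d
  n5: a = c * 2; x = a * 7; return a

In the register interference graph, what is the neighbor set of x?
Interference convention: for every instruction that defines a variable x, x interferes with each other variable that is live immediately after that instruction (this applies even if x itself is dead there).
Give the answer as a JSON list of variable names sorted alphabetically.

def/use:
  n0: def={c} ue=∅
  n1: def={a,c} ue={c}
  n2: def={b,m} ue=∅
  n3: def={b} ue=∅
  n4: def={d} ue=∅
  n5: def={a,x} ue={c}

Live sets:
  n0 li=∅ lo={c}
  n1 li={c} lo=∅
  n2 li={c} lo={c}
  n3 li={c} lo={c}
  n4 li=∅ lo=∅
  n5 li={c} lo=∅

Interfere edges:
  a — {c,x}
  b — {c,m}
  c — {a,b,m}
  d — ∅
  m — {b,c}
  x — {a}

N(x) = ["a"]

Answer: ["a"]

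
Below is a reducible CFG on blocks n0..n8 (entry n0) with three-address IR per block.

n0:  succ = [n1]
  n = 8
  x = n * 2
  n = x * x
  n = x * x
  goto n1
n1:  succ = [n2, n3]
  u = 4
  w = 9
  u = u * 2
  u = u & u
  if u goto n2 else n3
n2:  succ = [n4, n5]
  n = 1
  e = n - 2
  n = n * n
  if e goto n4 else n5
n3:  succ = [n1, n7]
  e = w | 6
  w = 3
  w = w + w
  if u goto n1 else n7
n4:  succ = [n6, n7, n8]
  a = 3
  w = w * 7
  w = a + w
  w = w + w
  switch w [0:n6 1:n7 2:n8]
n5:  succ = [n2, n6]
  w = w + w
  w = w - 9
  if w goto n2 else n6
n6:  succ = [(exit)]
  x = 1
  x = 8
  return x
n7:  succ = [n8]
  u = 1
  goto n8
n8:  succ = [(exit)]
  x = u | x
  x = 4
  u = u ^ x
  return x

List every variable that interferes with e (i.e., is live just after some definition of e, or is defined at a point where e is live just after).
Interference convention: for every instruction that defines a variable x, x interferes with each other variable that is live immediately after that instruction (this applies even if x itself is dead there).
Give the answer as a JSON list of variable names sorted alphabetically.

Answer: ["n", "u", "w", "x"]

Analysis:
Block summaries:
  n0: {n,x} / ∅
  n1: {u,w} / ∅
  n2: {e,n} / ∅
  n3: {e,w} / {u,w}
  n4: {a,w} / {w}
  n5: {w} / {w}
  n6: {x} / ∅
  n7: {u} / ∅
  n8: {u,x} / {u,x}

Liveness:
  n0: in=∅ out={x}
  n1: in={x} out={u,w,x}
  n2: in={u,w,x} out={u,w,x}
  n3: in={u,w,x} out={x}
  n4: in={u,w,x} out={u,x}
  n5: in={u,w,x} out={u,w,x}
  n6: in=∅ out=∅
  n7: in={x} out={u,x}
  n8: in={u,x} out=∅

Interference:
  a — {u,w,x}
  e — {n,u,w,x}
  n — {e,u,w,x}
  u — {a,e,n,w,x}
  w — {a,e,n,u,x}
  x — {a,e,n,u,w}

N(e) = ["n", "u", "w", "x"]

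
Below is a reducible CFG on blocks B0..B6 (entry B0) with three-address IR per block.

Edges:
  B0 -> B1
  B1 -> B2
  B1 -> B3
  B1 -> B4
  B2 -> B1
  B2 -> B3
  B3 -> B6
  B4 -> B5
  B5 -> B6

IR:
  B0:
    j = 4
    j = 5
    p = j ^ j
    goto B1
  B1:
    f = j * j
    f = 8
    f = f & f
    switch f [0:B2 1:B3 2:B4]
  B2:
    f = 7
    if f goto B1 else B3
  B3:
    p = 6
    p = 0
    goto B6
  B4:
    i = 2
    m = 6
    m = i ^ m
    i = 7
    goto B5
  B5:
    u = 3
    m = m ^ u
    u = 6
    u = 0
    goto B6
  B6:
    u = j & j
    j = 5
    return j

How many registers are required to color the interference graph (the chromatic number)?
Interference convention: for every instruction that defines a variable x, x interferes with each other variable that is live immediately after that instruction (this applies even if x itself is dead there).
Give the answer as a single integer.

Answer: 3

Working:
Block summaries:
  B0: def={j,p} ue=∅
  B1: def={f} ue={j}
  B2: def={f} ue=∅
  B3: def={p} ue=∅
  B4: def={i,m} ue=∅
  B5: def={m,u} ue={m}
  B6: def={j,u} ue={j}

Live sets:
  live B0: ∅→{j}
  live B1: {j}→{j}
  live B2: {j}→{j}
  live B3: {j}→{j}
  live B4: {j}→{j,m}
  live B5: {j,m}→{j}
  live B6: {j}→∅

Interfere edges:
  f — {j}
  i — {j,m}
  j — {f,i,m,p,u}
  m — {i,j,u}
  p — {j}
  u — {j,m}

Colouring:
  {i,j,m} pairwise interfere (3-clique) ⇒ χ ≥ 3
  3-colouring: c0={j}  c1={f,m,p}  c2={i,u}
  χ = 3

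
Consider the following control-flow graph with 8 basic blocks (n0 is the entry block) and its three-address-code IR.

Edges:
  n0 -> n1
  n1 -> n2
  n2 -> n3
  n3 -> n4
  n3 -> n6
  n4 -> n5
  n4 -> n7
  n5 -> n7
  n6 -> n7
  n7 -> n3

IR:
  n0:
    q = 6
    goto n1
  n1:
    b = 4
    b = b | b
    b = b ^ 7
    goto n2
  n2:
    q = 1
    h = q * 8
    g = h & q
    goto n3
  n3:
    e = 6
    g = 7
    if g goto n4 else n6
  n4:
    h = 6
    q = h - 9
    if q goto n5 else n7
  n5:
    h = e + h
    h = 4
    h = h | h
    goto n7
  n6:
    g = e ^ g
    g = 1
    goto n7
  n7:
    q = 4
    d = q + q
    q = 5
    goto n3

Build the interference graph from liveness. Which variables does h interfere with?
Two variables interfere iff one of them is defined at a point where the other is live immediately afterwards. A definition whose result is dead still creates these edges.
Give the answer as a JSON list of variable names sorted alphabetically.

def/use:
  n0 def {q} use ∅
  n1 def {b} use ∅
  n2 def {g,h,q} use ∅
  n3 def {e,g} use ∅
  n4 def {h,q} use ∅
  n5 def {h} use {e,h}
  n6 def {g} use {e,g}
  n7 def {d,q} use ∅

Backward fixpoint:
  n0 li=∅ lo=∅
  n1 li=∅ lo=∅
  n2 li=∅ lo=∅
  n3 li=∅ lo={e,g}
  n4 li={e} lo={e,h}
  n5 li={e,h} lo=∅
  n6 li={e,g} lo=∅
  n7 li=∅ lo=∅

Interference:
  b: ∅
  d: ∅
  e: {g,h,q}
  g: {e}
  h: {e,q}
  q: {e,h}

N(h) = ["e", "q"]

Answer: ["e", "q"]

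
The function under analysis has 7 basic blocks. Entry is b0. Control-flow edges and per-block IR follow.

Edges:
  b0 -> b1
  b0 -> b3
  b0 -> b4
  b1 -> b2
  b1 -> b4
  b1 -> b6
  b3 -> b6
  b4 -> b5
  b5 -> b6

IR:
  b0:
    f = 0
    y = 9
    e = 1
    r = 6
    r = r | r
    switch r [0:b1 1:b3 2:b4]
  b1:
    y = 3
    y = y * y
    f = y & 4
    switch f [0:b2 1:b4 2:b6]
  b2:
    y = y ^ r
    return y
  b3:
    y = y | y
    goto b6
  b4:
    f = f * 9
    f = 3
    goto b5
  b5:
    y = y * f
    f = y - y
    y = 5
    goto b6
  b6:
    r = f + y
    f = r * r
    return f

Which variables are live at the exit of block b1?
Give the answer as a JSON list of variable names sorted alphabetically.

def/use:
  b0 def {e,f,r,y} use ∅
  b1 def {f,y} use ∅
  b2 def {y} use {r,y}
  b3 def {y} use {y}
  b4 def {f} use {f}
  b5 def {f,y} use {f,y}
  b6 def {f,r} use {f,y}

Live sets:
  b0 li=∅ lo={f,r,y}
  b1 li={r} lo={f,r,y}
  b2 li={r,y} lo=∅
  b3 li={f,y} lo={f,y}
  b4 li={f,y} lo={f,y}
  b5 li={f,y} lo={f,y}
  b6 li={f,y} lo=∅

live-out(b1) = ["f", "r", "y"]

Answer: ["f", "r", "y"]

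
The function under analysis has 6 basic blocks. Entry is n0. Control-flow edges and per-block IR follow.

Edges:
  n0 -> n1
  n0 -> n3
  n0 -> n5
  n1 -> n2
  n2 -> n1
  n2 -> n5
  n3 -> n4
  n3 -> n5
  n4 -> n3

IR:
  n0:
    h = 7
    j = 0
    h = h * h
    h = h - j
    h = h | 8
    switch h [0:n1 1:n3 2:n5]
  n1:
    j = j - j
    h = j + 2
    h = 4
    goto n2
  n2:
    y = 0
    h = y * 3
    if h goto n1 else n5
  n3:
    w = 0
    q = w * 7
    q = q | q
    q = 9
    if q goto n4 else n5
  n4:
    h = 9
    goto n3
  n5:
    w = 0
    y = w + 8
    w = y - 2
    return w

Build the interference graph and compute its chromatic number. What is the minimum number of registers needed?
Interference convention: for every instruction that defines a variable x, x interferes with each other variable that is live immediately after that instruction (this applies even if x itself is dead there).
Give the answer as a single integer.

Block summaries:
  n0: {h,j} / ∅
  n1: {h,j} / {j}
  n2: {h,y} / ∅
  n3: {q,w} / ∅
  n4: {h} / ∅
  n5: {w,y} / ∅

Liveness:
  live n0: ∅→{j}
  live n1: {j}→{j}
  live n2: {j}→{j}
  live n3: ∅→∅
  live n4: ∅→∅
  live n5: ∅→∅

Interfere edges:
  h↔{j}
  j↔{h,y}
  q↔∅
  w↔∅
  y↔{j}

Colouring:
  clique {h,j} ⇒ need ≥ 2
  assign h→R1 j→R0 q→R0 w→R0 y→R1 — no edge inside a register ⇒ χ ≤ 2
  χ = 2

Answer: 2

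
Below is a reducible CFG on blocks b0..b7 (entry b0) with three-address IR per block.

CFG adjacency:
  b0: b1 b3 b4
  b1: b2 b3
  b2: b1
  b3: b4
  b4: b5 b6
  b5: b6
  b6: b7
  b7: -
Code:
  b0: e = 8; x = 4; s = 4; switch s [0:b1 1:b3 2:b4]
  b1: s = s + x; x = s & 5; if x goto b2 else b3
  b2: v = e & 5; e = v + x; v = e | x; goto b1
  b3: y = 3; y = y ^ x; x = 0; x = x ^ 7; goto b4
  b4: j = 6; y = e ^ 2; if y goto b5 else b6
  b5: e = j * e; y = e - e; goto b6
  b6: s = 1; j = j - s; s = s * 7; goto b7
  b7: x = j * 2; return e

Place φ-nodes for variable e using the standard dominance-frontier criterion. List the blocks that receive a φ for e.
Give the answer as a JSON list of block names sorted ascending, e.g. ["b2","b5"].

idom tree: b1←b0 b2←b1 b3←b0 b4←b0 b5←b4 b6←b4 b7←b6
Dom at joins:
  b1: preds {b0,b2}: {b0} ∩ {b0,b1,b2} = {b0}; idom=b0
  b3: preds {b0,b1}: {b0} ∩ {b0,b1} = {b0}; idom=b0
  b4: preds {b0,b3}: {b0} ∩ {b0,b3} = {b0}; idom=b0
  b6: preds {b4,b5}: {b0,b4} ∩ {b0,b4,b5} = {b0,b4}; idom=b4

DF derivation:
  b1←b0: walk · to b0
  b1←b2: walk b2→b1 to b0
  b3←b0: walk · to b0
  b3←b1: walk b1 to b0
  b4←b0: walk · to b0
  b4←b3: walk b3 to b0
  b6←b4: walk · to b4
  b6←b5: walk b5 to b4
  b0 → ∅
  b1 → {b1,b3}
  b2 → {b1}
  b3 → {b4}
  b4 → ∅
  b5 → {b6}
  b6 → ∅
  b7 → ∅

φ for e: defs {b0,b2,b5}
  DF⁺ = {b1,b3,b4,b6}

Answer: ["b1", "b3", "b4", "b6"]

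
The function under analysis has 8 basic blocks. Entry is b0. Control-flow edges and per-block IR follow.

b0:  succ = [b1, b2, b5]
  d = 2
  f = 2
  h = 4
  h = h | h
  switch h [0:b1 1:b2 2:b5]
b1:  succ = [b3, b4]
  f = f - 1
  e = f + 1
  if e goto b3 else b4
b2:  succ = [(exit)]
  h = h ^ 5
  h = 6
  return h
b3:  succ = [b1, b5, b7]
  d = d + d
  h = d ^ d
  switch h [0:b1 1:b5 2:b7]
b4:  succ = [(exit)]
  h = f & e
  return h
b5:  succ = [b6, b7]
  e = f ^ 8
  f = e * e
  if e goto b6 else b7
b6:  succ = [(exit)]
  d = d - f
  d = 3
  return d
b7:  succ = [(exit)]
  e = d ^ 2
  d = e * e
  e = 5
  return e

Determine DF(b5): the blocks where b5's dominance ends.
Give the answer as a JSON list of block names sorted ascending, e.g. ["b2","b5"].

idom tree: b1←b0 b2←b0 b3←b1 b4←b1 b5←b0 b6←b5 b7←b0
Join-block Dom:
  b1: preds {b0,b3}: {b0} ∩ {b0,b1,b3} = {b0}; idom=b0
  b5: preds {b0,b3}: {b0} ∩ {b0,b1,b3} = {b0}; idom=b0
  b7: preds {b3,b5}: {b0,b1,b3} ∩ {b0,b5} = {b0}; idom=b0

DF derivation:
  join b1 pred b0: · stop@b0
  join b1 pred b3: b3→b1 stop@b0
  join b5 pred b0: · stop@b0
  join b5 pred b3: b3→b1 stop@b0
  join b7 pred b3: b3→b1 stop@b0
  join b7 pred b5: b5 stop@b0
  DF(b0)=∅
  DF(b1)={b1,b5,b7}
  DF(b2)=∅
  DF(b3)={b1,b5,b7}
  DF(b4)=∅
  DF(b5)={b7}
  DF(b6)=∅
  DF(b7)=∅

DF(b5) = ["b7"]

Answer: ["b7"]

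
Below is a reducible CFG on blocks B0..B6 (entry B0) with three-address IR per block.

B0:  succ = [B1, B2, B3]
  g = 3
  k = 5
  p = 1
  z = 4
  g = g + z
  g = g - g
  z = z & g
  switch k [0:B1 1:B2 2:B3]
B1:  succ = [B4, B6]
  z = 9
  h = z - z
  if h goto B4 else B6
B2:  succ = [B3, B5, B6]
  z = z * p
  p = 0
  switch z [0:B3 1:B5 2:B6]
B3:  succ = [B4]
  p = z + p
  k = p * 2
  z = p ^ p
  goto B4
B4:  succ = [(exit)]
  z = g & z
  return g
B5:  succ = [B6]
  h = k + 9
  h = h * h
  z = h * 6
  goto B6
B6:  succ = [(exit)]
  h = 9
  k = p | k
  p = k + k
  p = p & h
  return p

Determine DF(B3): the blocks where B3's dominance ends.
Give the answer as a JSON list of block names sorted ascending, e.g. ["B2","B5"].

Answer: ["B4"]

Derivation:
idom tree: B1←B0 B2←B0 B3←B0 B4←B0 B5←B2 B6←B0
Dom at joins:
  B3: preds {B0,B2}: {B0} ∩ {B0,B2} = {B0}; idom=B0
  B4: preds {B1,B3}: {B0,B1} ∩ {B0,B3} = {B0}; idom=B0
  B6: preds {B1,B2,B5}: {B0,B1} ∩ {B0,B2} ∩ {B0,B2,B5} = {B0}; idom=B0

Frontier:
  B3←B0: walk · to B0
  B3←B2: walk B2 to B0
  B4←B1: walk B1 to B0
  B4←B3: walk B3 to B0
  B6←B1: walk B1 to B0
  B6←B2: walk B2 to B0
  B6←B5: walk B5→B2 to B0
  B0: DF=∅
  B1: DF={B4,B6}
  B2: DF={B3,B6}
  B3: DF={B4}
  B4: DF=∅
  B5: DF={B6}
  B6: DF=∅

DF(B3) = ["B4"]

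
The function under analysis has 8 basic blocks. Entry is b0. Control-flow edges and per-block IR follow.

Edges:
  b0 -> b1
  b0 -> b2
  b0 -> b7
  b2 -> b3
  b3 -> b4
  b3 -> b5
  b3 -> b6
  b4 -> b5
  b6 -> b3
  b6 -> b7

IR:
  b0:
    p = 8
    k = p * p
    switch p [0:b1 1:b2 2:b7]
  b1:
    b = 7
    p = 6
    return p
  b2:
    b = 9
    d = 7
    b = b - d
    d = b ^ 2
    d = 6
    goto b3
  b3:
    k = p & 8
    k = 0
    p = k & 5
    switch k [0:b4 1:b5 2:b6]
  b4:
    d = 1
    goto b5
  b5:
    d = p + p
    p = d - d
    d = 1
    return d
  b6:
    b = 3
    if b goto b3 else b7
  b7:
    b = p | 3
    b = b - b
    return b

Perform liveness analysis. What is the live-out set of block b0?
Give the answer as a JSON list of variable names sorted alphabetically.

Answer: ["p"]

Derivation:
Per-block:
  b0 def {k,p} use ∅
  b1 def {b,p} use ∅
  b2 def {b,d} use ∅
  b3 def {k,p} use {p}
  b4 def {d} use ∅
  b5 def {d,p} use {p}
  b6 def {b} use ∅
  b7 def {b} use {p}

Backward fixpoint:
  b0 li=∅ lo={p}
  b1 li=∅ lo=∅
  b2 li={p} lo={p}
  b3 li={p} lo={p}
  b4 li={p} lo={p}
  b5 li={p} lo=∅
  b6 li={p} lo={p}
  b7 li={p} lo=∅

live-out(b0) = ["p"]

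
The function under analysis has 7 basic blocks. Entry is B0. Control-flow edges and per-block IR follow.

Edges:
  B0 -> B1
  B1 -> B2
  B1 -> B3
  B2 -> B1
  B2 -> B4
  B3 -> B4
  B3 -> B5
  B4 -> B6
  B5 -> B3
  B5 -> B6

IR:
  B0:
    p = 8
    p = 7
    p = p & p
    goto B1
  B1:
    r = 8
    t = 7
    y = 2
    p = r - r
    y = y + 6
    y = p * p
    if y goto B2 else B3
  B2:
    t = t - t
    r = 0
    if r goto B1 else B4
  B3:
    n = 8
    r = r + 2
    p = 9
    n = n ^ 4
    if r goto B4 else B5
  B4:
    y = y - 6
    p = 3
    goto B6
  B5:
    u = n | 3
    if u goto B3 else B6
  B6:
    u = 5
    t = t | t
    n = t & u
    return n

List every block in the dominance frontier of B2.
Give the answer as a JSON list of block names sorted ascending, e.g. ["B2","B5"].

idom tree: B1←B0 B2←B1 B3←B1 B4←B1 B5←B3 B6←B1
Join-block Dom:
  B1: preds {B0,B2}: {B0} ∩ {B0,B1,B2} = {B0}; idom=B0
  B3: preds {B1,B5}: {B0,B1} ∩ {B0,B1,B3,B5} = {B0,B1}; idom=B1
  B4: preds {B2,B3}: {B0,B1,B2} ∩ {B0,B1,B3} = {B0,B1}; idom=B1
  B6: preds {B4,B5}: {B0,B1,B4} ∩ {B0,B1,B3,B5} = {B0,B1}; idom=B1

DF walk-up:
  B1←B0: walk · to B0
  B1←B2: walk B2→B1 to B0
  B3←B1: walk · to B1
  B3←B5: walk B5→B3 to B1
  B4←B2: walk B2 to B1
  B4←B3: walk B3 to B1
  B6←B4: walk B4 to B1
  B6←B5: walk B5→B3 to B1
  DF(B0)=∅
  DF(B1)={B1}
  DF(B2)={B1,B4}
  DF(B3)={B3,B4,B6}
  DF(B4)={B6}
  DF(B5)={B3,B6}
  DF(B6)=∅

DF(B2) = ["B1", "B4"]

Answer: ["B1", "B4"]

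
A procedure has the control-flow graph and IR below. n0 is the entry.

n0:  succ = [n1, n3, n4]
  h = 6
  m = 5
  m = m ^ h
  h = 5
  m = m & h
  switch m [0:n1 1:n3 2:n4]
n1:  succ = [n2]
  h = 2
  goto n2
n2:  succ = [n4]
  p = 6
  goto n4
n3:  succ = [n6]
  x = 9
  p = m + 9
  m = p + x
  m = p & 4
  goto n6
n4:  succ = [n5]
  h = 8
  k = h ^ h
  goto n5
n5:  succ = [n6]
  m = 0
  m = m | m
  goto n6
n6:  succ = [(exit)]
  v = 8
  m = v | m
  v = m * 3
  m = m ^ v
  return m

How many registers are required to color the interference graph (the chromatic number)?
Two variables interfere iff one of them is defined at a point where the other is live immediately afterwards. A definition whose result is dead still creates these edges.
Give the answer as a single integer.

Answer: 3

Working:
Per-block:
  n0: {h,m} / ∅
  n1: {h} / ∅
  n2: {p} / ∅
  n3: {m,p,x} / {m}
  n4: {h,k} / ∅
  n5: {m} / ∅
  n6: {m,v} / {m}

Liveness:
  n0: in=∅ out={m}
  n1: in=∅ out=∅
  n2: in=∅ out=∅
  n3: in={m} out={m}
  n4: in=∅ out=∅
  n5: in=∅ out={m}
  n6: in={m} out=∅

Interference:
  h: {m}
  k: ∅
  m: {h,p,v,x}
  p: {m,x}
  v: {m}
  x: {m,p}

Colouring:
  {m,p,x} pairwise interfere (3-clique) ⇒ χ ≥ 3
  assign h→c1 k→c0 m→c0 p→c1 v→c1 x→c2 — no edge inside a register ⇒ χ ≤ 3
  χ = 3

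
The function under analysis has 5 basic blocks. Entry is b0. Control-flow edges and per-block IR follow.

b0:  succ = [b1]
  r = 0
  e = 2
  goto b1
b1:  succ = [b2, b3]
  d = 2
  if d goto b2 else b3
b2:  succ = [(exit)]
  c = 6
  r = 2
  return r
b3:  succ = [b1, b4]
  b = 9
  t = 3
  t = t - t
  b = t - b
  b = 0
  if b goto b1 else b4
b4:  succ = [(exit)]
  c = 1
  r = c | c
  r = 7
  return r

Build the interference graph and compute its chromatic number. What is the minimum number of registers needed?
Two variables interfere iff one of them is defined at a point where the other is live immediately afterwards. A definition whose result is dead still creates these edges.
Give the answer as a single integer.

def/use:
  b0 def {e,r} use ∅
  b1 def {d} use ∅
  b2 def {c,r} use ∅
  b3 def {b,t} use ∅
  b4 def {c,r} use ∅

Backward fixpoint:
  b0: in=∅ out=∅
  b1: in=∅ out=∅
  b2: in=∅ out=∅
  b3: in=∅ out=∅
  b4: in=∅ out=∅

Conflict graph:
  b↔{t}
  c↔∅
  d↔∅
  e↔∅
  r↔∅
  t↔{b}

Registers:
  lower bound: {b,t} mutually conflict ⇒ χ ≥ 2
  assign b→r0 c→r0 d→r0 e→r0 r→r0 t→r1 — no edge inside a register ⇒ χ ≤ 2
  χ = 2

Answer: 2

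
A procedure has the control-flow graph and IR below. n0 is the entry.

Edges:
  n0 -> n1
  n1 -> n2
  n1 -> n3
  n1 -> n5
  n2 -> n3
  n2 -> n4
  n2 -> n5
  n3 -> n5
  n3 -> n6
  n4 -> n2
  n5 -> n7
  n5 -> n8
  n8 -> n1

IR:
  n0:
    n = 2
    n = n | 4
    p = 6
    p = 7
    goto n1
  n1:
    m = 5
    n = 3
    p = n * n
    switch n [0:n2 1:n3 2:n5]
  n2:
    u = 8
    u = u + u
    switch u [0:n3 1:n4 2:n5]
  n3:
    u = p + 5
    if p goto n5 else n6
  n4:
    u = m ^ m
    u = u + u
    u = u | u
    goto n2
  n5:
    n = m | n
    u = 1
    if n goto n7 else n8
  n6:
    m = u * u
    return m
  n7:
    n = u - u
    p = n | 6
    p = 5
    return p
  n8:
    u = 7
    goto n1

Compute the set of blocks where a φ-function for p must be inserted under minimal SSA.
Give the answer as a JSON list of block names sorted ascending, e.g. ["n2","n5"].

idom tree: n1←n0 n2←n1 n3←n1 n4←n2 n5←n1 n6←n3 n7←n5 n8←n5
Join-block Dom:
  n1: preds {n0,n8}: {n0} ∩ {n0,n1,n5,n8} = {n0}; idom=n0
  n2: preds {n1,n4}: {n0,n1} ∩ {n0,n1,n2,n4} = {n0,n1}; idom=n1
  n3: preds {n1,n2}: {n0,n1} ∩ {n0,n1,n2} = {n0,n1}; idom=n1
  n5: preds {n1,n2,n3}: {n0,n1} ∩ {n0,n1,n2} ∩ {n0,n1,n3} = {n0,n1}; idom=n1

DF walk-up:
  join n1 pred n0: · stop@n0
  join n1 pred n8: n8→n5→n1 stop@n0
  join n2 pred n1: · stop@n1
  join n2 pred n4: n4→n2 stop@n1
  join n3 pred n1: · stop@n1
  join n3 pred n2: n2 stop@n1
  join n5 pred n1: · stop@n1
  join n5 pred n2: n2 stop@n1
  join n5 pred n3: n3 stop@n1
  DF(n0)=∅
  DF(n1)={n1}
  DF(n2)={n2,n3,n5}
  DF(n3)={n5}
  DF(n4)={n2}
  DF(n5)={n1}
  DF(n6)=∅
  DF(n7)=∅
  DF(n8)={n1}

φ for p: defs {n0,n1,n7}
  DF⁺ = {n1}

Answer: ["n1"]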